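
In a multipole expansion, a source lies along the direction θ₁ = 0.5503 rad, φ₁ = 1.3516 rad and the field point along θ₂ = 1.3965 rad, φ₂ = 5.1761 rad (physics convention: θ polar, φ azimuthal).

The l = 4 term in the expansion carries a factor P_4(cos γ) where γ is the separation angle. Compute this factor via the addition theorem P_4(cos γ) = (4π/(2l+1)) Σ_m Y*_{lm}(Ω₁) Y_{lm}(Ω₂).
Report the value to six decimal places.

Addition theorem: P_4(cos γ) = (4π/9) Σ_m Y*_{lm}(Ω₁) Y_{lm}(Ω₂), m = −4…4:
  [-4]  conj(Y_{4,-4})(Ω₁) = (0.021168, -0.025440) ; Y_{4,-4}(Ω₂) = (-0.116670, -0.399634) ; Δ = (-0.012636, -0.005492)
  [-3]  conj(Y_{4,-3})(Ω₁) = (-0.093255, -0.120757) ; Y_{4,-3}(Ω₂) = (-0.204004, -0.037052) ; Δ = (0.014550, 0.028090)
  [-2]  conj(Y_{4,-2})(Ω₁) = (-0.338423, 0.158659) ; Y_{4,-2}(Ω₂) = (0.153670, -0.204948) ; Δ = (-0.019489, 0.093740)
  [-1]  conj(Y_{4,-1})(Ω₁) = (0.095637, 0.429299) ; Y_{4,-1}(Ω₂) = (-0.100808, -0.201583) ; Δ = (0.076898, -0.062555)
  [+0]  conj(Y_{4,0})(Ω₁) = (-0.033987, -0.000000) ; Y_{4,0}(Ω₂) = (0.225267, 0.000000) ; Δ = (-0.007656, -0.000000)
  [+1]  conj(Y_{4,1})(Ω₁) = (-0.095637, 0.429299) ; Y_{4,1}(Ω₂) = (0.100808, -0.201583) ; Δ = (0.076898, 0.062555)
  [+2]  conj(Y_{4,2})(Ω₁) = (-0.338423, -0.158659) ; Y_{4,2}(Ω₂) = (0.153670, 0.204948) ; Δ = (-0.019489, -0.093740)
  [+3]  conj(Y_{4,3})(Ω₁) = (0.093255, -0.120757) ; Y_{4,3}(Ω₂) = (0.204004, -0.037052) ; Δ = (0.014550, -0.028090)
  [+4]  conj(Y_{4,4})(Ω₁) = (0.021168, 0.025440) ; Y_{4,4}(Ω₂) = (-0.116670, 0.399634) ; Δ = (-0.012636, 0.005492)
Accumulated sum (0.110991, -0.000000); after 4π/(2l+1) scaling, (0.154972, -0.000000) ⇒ P_4 = 0.154972

0.154972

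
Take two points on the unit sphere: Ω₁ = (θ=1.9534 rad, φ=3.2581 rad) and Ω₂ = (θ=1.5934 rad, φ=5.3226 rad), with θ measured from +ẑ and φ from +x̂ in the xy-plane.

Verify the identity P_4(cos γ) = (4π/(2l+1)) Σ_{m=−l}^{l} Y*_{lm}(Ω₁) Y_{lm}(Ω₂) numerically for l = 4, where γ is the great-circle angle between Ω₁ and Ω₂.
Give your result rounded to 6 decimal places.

-0.170774

Addition theorem: P_4(cos γ) = (4π/9) Σ_m Y*_{lm}(Ω₁) Y_{lm}(Ω₂), m = −4…4:
  m=-4: Y*=+0.292815+0.147280i  Y=-0.337909-0.285049i  product -0.056963-0.133234i
  m=-3: Y*=+0.350527+0.127763i  Y=+0.027319-0.007263i  product +0.010504+0.000945i
  m=-2: Y*=-0.006817-0.001618i  Y=+0.114356-0.312916i  product -0.001286+0.001948i
  m=-1: Y*=-0.329440-0.038557i  Y=+0.018355+0.026251i  product -0.005035-0.009356i
  m=+0: Y*=-0.053049-0.000000i  Y=+0.315736+0.000000i  product -0.016749-0.000000i
  m=+1: Y*=+0.329440-0.038557i  Y=-0.018355+0.026251i  product -0.005035+0.009356i
  m=+2: Y*=-0.006817+0.001618i  Y=+0.114356+0.312916i  product -0.001286-0.001948i
  m=+3: Y*=-0.350527+0.127763i  Y=-0.027319-0.007263i  product +0.010504-0.000945i
  m=+4: Y*=+0.292815-0.147280i  Y=-0.337909+0.285049i  product -0.056963+0.133234i
Σ over m = -0.122308+0.000000i; ×(4π/9) → -0.170774+0.000000i. Real part: -0.170774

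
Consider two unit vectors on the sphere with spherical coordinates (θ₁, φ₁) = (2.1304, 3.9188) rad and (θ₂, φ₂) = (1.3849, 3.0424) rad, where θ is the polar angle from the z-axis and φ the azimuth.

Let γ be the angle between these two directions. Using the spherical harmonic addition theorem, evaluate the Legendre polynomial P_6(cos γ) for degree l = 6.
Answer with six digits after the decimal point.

0.322091

Summing Y*_{l m}(θ₁,φ₁)·Y_{l m}(θ₂,φ₂) over m ∈ [−6, 6]; prefactor 4π/(2·6+1) = 0.966644:
  m=-6: (-0.008791, -0.178744) × (0.360412, 0.244016) = (0.040448, -0.066567)  (running Σ = (0.040448, -0.066567))
  m=-5: (-0.285600, -0.263115) × (-0.249392, -0.134939) = (0.035722, 0.104157)  (running Σ = (0.076170, 0.037591))
  m=-4: (-0.386225, 0.012659) × (-0.191616, -0.080286) = (0.075023, 0.028583)  (running Σ = (0.151193, 0.066174))
  m=-3: (-0.014486, 0.015216) × (0.286713, 0.087930) = (-0.005491, 0.003089)  (running Σ = (0.145701, 0.069262))
  m=-2: (-0.005563, -0.339557) × (0.130641, 0.026263) = (0.008191, -0.044506)  (running Σ = (0.153892, 0.024756))
  m=-1: (-0.110118, -0.108329) × (-0.298877, -0.029744) = (0.029690, 0.035652)  (running Σ = (0.183582, 0.060409))
  m=0: (0.301557, -0.000000) × (-0.112611, 0.000000) = (-0.033959, 0.000000)  (running Σ = (0.149624, 0.060409))
  m=1: (0.110118, -0.108329) × (0.298877, -0.029744) = (0.029690, -0.035652)  (running Σ = (0.179313, 0.024756))
  m=2: (-0.005563, 0.339557) × (0.130641, -0.026263) = (0.008191, 0.044506)  (running Σ = (0.187504, 0.069262))
  m=3: (0.014486, 0.015216) × (-0.286713, 0.087930) = (-0.005491, -0.003089)  (running Σ = (0.182013, 0.066174))
  m=4: (-0.386225, -0.012659) × (-0.191616, 0.080286) = (0.075023, -0.028583)  (running Σ = (0.257036, 0.037591))
  m=5: (0.285600, -0.263115) × (0.249392, -0.134939) = (0.035722, -0.104157)  (running Σ = (0.292758, -0.066567))
  m=6: (-0.008791, 0.178744) × (0.360412, -0.244016) = (0.040448, 0.066567)  (running Σ = (0.333206, 0.000000))
Σ over m = (0.333206, 0.000000); ×(4π/13) → (0.322091, 0.000000). Real part: 0.322091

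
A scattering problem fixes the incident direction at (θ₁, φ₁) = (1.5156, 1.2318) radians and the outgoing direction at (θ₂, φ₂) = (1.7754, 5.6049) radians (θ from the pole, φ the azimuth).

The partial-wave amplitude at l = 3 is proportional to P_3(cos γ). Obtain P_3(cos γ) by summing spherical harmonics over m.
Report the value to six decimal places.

Term-by-term m-sum for l=3 (normalisation 4π/7 = 1.795196):
  m=-3: Y*=-0.35324 - 0.21843j  Y=-0.17530 + 0.35024j  product 0.13842 - 0.08543j
  m=-2: Y*=-0.04378 + 0.03526j  Y=-0.04232 - 0.19452j  product 0.00871 + 0.00702j
  m=-1: Y*=-0.10567 - 0.29969j  Y=-0.19554 - 0.15757j  product -0.02656 + 0.07525j
  m=+0: Y*=-0.06145 + 0.00000j  Y=0.21181 + 0.00000j  product -0.01302 + 0.00000j
  m=+1: Y*=0.10567 - 0.29969j  Y=0.19554 - 0.15757j  product -0.02656 - 0.07525j
  m=+2: Y*=-0.04378 - 0.03526j  Y=-0.04232 + 0.19452j  product 0.00871 - 0.00702j
  m=+3: Y*=0.35324 - 0.21843j  Y=0.17530 + 0.35024j  product 0.13842 + 0.08543j
Total Σ_m = 0.22814 + 0.00000j. Multiply by 1.795196: 0.40955 + 0.00000j. P_3(cos γ) = 0.409550

0.409550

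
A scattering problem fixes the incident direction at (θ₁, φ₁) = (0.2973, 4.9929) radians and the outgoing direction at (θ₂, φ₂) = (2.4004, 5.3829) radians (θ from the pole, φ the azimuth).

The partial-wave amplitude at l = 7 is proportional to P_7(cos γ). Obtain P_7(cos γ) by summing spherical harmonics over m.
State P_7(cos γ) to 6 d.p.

-0.263499

Expand P_7 via completeness: Σ_{m} conj(Y_{7,m}) at Ω₁ times Y_{7,m} at Ω₂ —
  m=-7: -0.00009 - 0.00004j × 0.03198 + 0.00060j = -0.00000 - 0.00000j  (running Σ = -0.00000 - 0.00000j)
  m=-6: 0.00013 - 0.00112j × -0.08315 + 0.10089j = 0.00010 + 0.00011j  (running Σ = 0.00010 + 0.00010j)
  m=-5: 0.00849 - 0.00144j × -0.06548 - 0.30576j = -0.00100 - 0.00250j  (running Σ = -0.00090 - 0.00240j)
  m=-4: 0.01992 + 0.04136j × 0.41073 + 0.20327j = -0.00023 + 0.02104j  (running Σ = -0.00112 + 0.01864j)
  m=-3: -0.12894 + 0.11522j × -0.29035 + 0.13695j = 0.02166 - 0.05111j  (running Σ = 0.02053 - 0.03247j)
  m=-2: -0.36902 - 0.23188j × -0.03013 + 0.12881j = 0.04099 - 0.04055j  (running Σ = 0.06152 - 0.07302j)
  m=-1: 0.16830 - 0.58416j × -0.24084 - 0.30367j = -0.21793 + 0.08958j  (running Σ = -0.15641 + 0.01656j)
  m=0: 0.10233 + 0.00000j × -0.01673 + 0.00000j = -0.00171 + 0.00000j  (running Σ = -0.15812 + 0.01656j)
  m=1: -0.16830 - 0.58416j × 0.24084 - 0.30367j = -0.21793 - 0.08958j  (running Σ = -0.37605 - 0.07302j)
  m=2: -0.36902 + 0.23188j × -0.03013 - 0.12881j = 0.04099 + 0.04055j  (running Σ = -0.33506 - 0.03247j)
  m=3: 0.12894 + 0.11522j × 0.29035 + 0.13695j = 0.02166 + 0.05111j  (running Σ = -0.31340 + 0.01864j)
  m=4: 0.01992 - 0.04136j × 0.41073 - 0.20327j = -0.00023 - 0.02104j  (running Σ = -0.31363 - 0.00240j)
  m=5: -0.00849 - 0.00144j × 0.06548 - 0.30576j = -0.00100 + 0.00250j  (running Σ = -0.31463 + 0.00010j)
  m=6: 0.00013 + 0.00112j × -0.08315 - 0.10089j = 0.00010 - 0.00011j  (running Σ = -0.31453 - 0.00000j)
  m=7: 0.00009 - 0.00004j × -0.03198 + 0.00060j = -0.00000 + 0.00000j  (running Σ = -0.31453 - 0.00000j)
Total Σ_m = -0.31453 - 0.00000j. Multiply by 0.837758: -0.26350 - 0.00000j. P_7(cos γ) = -0.263499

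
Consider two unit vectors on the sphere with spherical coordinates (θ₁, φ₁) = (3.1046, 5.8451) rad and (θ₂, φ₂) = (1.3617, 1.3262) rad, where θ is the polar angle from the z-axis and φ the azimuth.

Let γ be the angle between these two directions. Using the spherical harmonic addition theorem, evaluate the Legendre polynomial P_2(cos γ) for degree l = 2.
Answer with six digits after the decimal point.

-0.431055

Summing Y*_{l m}(θ₁,φ₁)·Y_{l m}(θ₂,φ₂) over m ∈ [−2, 2]; prefactor 4π/(2·2+1) = 2.513274:
  m=-2: Y*=0.00034 - 0.00041j  Y=-0.32628 - 0.17369j  product -0.00018 + 0.00007j
  m=-1: Y*=-0.02586 + 0.01211j  Y=0.03799 - 0.15220j  product 0.00086 + 0.00440j
  m=+0: Y*=0.62949 + 0.00000j  Y=-0.27462 + 0.00000j  product -0.17287 + 0.00000j
  m=+1: Y*=0.02586 + 0.01211j  Y=-0.03799 - 0.15220j  product 0.00086 - 0.00440j
  m=+2: Y*=0.00034 + 0.00041j  Y=-0.32628 + 0.17369j  product -0.00018 - 0.00007j
Σ over m = -0.17151 - 0.00000j; ×(4π/5) → -0.43106 - 0.00000j. Real part: -0.431055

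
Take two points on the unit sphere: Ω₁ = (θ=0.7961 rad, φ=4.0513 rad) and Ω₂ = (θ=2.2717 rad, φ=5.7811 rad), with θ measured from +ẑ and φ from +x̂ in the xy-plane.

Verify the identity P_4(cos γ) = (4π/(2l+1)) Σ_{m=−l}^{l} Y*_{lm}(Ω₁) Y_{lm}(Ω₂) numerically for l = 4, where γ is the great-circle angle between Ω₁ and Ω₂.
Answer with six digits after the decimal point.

-0.343349

Addition theorem: P_4(cos γ) = (4π/9) Σ_m Y*_{lm}(Ω₁) Y_{lm}(Ω₂), m = −4…4:
  [-4]  conj(Y_{4,-4})(Ω₁) = (-0.101443, -0.055055) ; Y_{4,-4}(Ω₂) = (-0.063971, 0.136754) ; Δ = (0.014018, -0.010351)
  [-3]  conj(Y_{4,-3})(Ω₁) = (0.292743, -0.128096) ; Y_{4,-3}(Ω₂) = (-0.023240, -0.359589) ; Δ = (-0.052865, -0.102290)
  [-2]  conj(Y_{4,-2})(Ω₁) = (-0.101946, 0.401568) ; Y_{4,-2}(Ω₂) = (0.200471, 0.315098) ; Δ = (-0.146970, 0.048380)
  [-1]  conj(Y_{4,-1})(Ω₁) = (-0.061723, -0.079351) ; Y_{4,-1}(Ω₂) = (0.018120, 0.009948) ; Δ = (-0.000329, -0.002052)
  [+0]  conj(Y_{4,0})(Ω₁) = (-0.349039, -0.000000) ; Y_{4,0}(Ω₂) = (-0.362099, 0.000000) ; Δ = (0.126387, 0.000000)
  [+1]  conj(Y_{4,1})(Ω₁) = (0.061723, -0.079351) ; Y_{4,1}(Ω₂) = (-0.018120, 0.009948) ; Δ = (-0.000329, 0.002052)
  [+2]  conj(Y_{4,2})(Ω₁) = (-0.101946, -0.401568) ; Y_{4,2}(Ω₂) = (0.200471, -0.315098) ; Δ = (-0.146970, -0.048380)
  [+3]  conj(Y_{4,3})(Ω₁) = (-0.292743, -0.128096) ; Y_{4,3}(Ω₂) = (0.023240, -0.359589) ; Δ = (-0.052865, 0.102290)
  [+4]  conj(Y_{4,4})(Ω₁) = (-0.101443, 0.055055) ; Y_{4,4}(Ω₂) = (-0.063971, -0.136754) ; Δ = (0.014018, 0.010351)
Accumulated sum (-0.245906, 0.000000); after 4π/(2l+1) scaling, (-0.343349, 0.000000) ⇒ P_4 = -0.343349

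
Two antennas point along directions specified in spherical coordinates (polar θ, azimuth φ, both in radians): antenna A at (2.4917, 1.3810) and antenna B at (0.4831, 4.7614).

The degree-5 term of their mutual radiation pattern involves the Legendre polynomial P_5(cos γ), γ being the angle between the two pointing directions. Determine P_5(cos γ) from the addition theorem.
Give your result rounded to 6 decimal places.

Addition theorem: P_5(cos γ) = (4π/11) Σ_m Y*_{lm}(Ω₁) Y_{lm}(Ω₂), m = −5…5:
  term(m=-5) = -0.000139+0.000351i   from Y*(Ω₁)=+0.030604+0.021932i, Y(Ω₂)=+0.002436+0.009739i
  term(m=-4) = -0.005474+0.007741i   from Y*(Ω₁)=-0.113638+0.107831i, Y(Ω₂)=+0.059361-0.011789i
  term(m=-3) = -0.057127+0.049744i   from Y*(Ω₁)=-0.194403-0.303703i, Y(Ω₂)=-0.030776-0.207802i
  term(m=-2) = -0.173280+0.089687i   from Y*(Ω₁)=+0.413699-0.165041i, Y(Ω₂)=-0.435957+0.042871i
  term(m=-1) = -0.046324+0.011278i   from Y*(Ω₁)=+0.020593+0.107193i, Y(Ω₂)=+0.021399+0.436269i
  term(m=+0) = -0.045023+0.000000i   from Y*(Ω₁)=+0.377861-0.000000i, Y(Ω₂)=-0.119151+0.000000i
  term(m=+1) = -0.046324-0.011278i   from Y*(Ω₁)=-0.020593+0.107193i, Y(Ω₂)=-0.021399+0.436269i
  term(m=+2) = -0.173280-0.089687i   from Y*(Ω₁)=+0.413699+0.165041i, Y(Ω₂)=-0.435957-0.042871i
  term(m=+3) = -0.057127-0.049744i   from Y*(Ω₁)=+0.194403-0.303703i, Y(Ω₂)=+0.030776-0.207802i
  term(m=+4) = -0.005474-0.007741i   from Y*(Ω₁)=-0.113638-0.107831i, Y(Ω₂)=+0.059361+0.011789i
  term(m=+5) = -0.000139-0.000351i   from Y*(Ω₁)=-0.030604+0.021932i, Y(Ω₂)=-0.002436+0.009739i
Total Σ_m = -0.609712+0.000000i. Multiply by 1.142397: -0.696534+0.000000i. P_5(cos γ) = -0.696534

-0.696534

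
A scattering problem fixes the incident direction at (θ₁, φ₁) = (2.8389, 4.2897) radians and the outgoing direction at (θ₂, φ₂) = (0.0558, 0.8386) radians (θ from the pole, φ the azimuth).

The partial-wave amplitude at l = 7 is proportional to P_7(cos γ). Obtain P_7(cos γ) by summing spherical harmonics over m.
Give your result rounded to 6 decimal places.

-0.296633

Addition theorem: P_7(cos γ) = (4π/15) Σ_m Y*_{lm}(Ω₁) Y_{lm}(Ω₂), m = −7…7:
  term(m=-7) = 0.00000 - 0.00000j   from Y*(Ω₁)=0.00002 - 0.00010j, Y(Ω₂)=0.00000 + 0.00000j
  term(m=-6) = 0.00000 - 0.00000j   from Y*(Ω₁)=-0.00103 - 0.00071j, Y(Ω₂)=0.00000 + 0.00000j
  term(m=-5) = -0.00000 - 0.00000j   from Y*(Ω₁)=-0.00802 + 0.00484j, Y(Ω₂)=-0.00000 + 0.00000j
  term(m=-4) = -0.00000 - 0.00000j   from Y*(Ω₁)=0.00585 + 0.04857j, Y(Ω₂)=-0.00007 + 0.00001j
  term(m=-3) = -0.00016 - 0.00022j   from Y*(Ω₁)=0.17225 + 0.05380j, Y(Ω₂)=-0.00123 - 0.00089j
  term(m=-2) = -0.00835 - 0.00595j   from Y*(Ω₁)=0.29486 - 0.33254j, Y(Ω₂)=-0.00245 - 0.02293j
  term(m=-1) = -0.12779 - 0.04087j   from Y*(Ω₁)=-0.24655 - 0.54812j, Y(Ω₂)=0.14923 - 0.16602j
  term(m=+0) = -0.08148 + 0.00000j   from Y*(Ω₁)=-0.07793 + 0.00000j, Y(Ω₂)=1.04543 + 0.00000j
  term(m=+1) = -0.12779 + 0.04087j   from Y*(Ω₁)=0.24655 - 0.54812j, Y(Ω₂)=-0.14923 - 0.16602j
  term(m=+2) = -0.00835 + 0.00595j   from Y*(Ω₁)=0.29486 + 0.33254j, Y(Ω₂)=-0.00245 + 0.02293j
  term(m=+3) = -0.00016 + 0.00022j   from Y*(Ω₁)=-0.17225 + 0.05380j, Y(Ω₂)=0.00123 - 0.00089j
  term(m=+4) = -0.00000 + 0.00000j   from Y*(Ω₁)=0.00585 - 0.04857j, Y(Ω₂)=-0.00007 - 0.00001j
  term(m=+5) = -0.00000 + 0.00000j   from Y*(Ω₁)=0.00802 + 0.00484j, Y(Ω₂)=0.00000 + 0.00000j
  term(m=+6) = 0.00000 + 0.00000j   from Y*(Ω₁)=-0.00103 + 0.00071j, Y(Ω₂)=0.00000 - 0.00000j
  term(m=+7) = 0.00000 + 0.00000j   from Y*(Ω₁)=-0.00002 - 0.00010j, Y(Ω₂)=-0.00000 + 0.00000j
Accumulated sum -0.35408 + 0.00000j; after 4π/(2l+1) scaling, -0.29663 + 0.00000j ⇒ P_7 = -0.296633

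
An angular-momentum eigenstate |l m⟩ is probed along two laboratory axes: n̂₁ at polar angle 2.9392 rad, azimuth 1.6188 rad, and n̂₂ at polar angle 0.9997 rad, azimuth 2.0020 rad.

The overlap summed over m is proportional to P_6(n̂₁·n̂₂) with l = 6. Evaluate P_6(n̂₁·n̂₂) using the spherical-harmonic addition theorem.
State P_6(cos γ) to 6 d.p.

0.257856

Expand P_6 via completeness: Σ_{m} conj(Y_{6,m}) at Ω₁ times Y_{6,m} at Ω₂ —
  m=-6: Y*=-0.000031-0.000009i  Y=+0.145644+0.090173i  product -0.000004-0.000004i
  m=-5: Y*=+0.000128-0.000523i  Y=-0.317821+0.210607i  product +0.000069+0.000193i
  m=-4: Y*=+0.005464+0.001062i  Y=-0.060715-0.391082i  product +0.000084-0.002201i
  m=-3: Y*=-0.005620+0.038753i  Y=+0.043197+0.012290i  product -0.000719+0.001605i
  m=-2: Y*=-0.184893-0.017806i  Y=+0.216281-0.252449i  product -0.044484+0.042825i
  m=-1: Y*=+0.025689-0.534730i  Y=+0.074269+0.161427i  product +0.088228-0.035567i
  m=+0: Y*=+0.623844-0.000000i  Y=+0.289183+0.000000i  product +0.180405+0.000000i
  m=+1: Y*=-0.025689-0.534730i  Y=-0.074269+0.161427i  product +0.088228+0.035567i
  m=+2: Y*=-0.184893+0.017806i  Y=+0.216281+0.252449i  product -0.044484-0.042825i
  m=+3: Y*=+0.005620+0.038753i  Y=-0.043197+0.012290i  product -0.000719-0.001605i
  m=+4: Y*=+0.005464-0.001062i  Y=-0.060715+0.391082i  product +0.000084+0.002201i
  m=+5: Y*=-0.000128-0.000523i  Y=+0.317821+0.210607i  product +0.000069-0.000193i
  m=+6: Y*=-0.000031+0.000009i  Y=+0.145644-0.090173i  product -0.000004+0.000004i
Σ over m = +0.266754-0.000000i; ×(4π/13) → +0.257856-0.000000i. Real part: 0.257856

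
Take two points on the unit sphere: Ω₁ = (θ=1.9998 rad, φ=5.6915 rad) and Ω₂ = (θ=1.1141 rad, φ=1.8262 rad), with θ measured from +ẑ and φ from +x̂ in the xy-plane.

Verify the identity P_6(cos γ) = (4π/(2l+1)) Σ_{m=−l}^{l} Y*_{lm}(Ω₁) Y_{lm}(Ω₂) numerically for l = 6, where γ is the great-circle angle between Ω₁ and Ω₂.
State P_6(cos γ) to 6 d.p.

Addition theorem: P_6(cos γ) = (4π/13) Σ_m Y*_{lm}(Ω₁) Y_{lm}(Ω₂), m = −6…6:
  [-6]  conj(Y_{6,-6})(Ω₁) = (-0.250728, 0.108533) ; Y_{6,-6}(Ω₂) = (-0.009687, 0.252320) ; Δ = (-0.024956, -0.064315)
  [-5]  conj(Y_{6,-5})(Ω₁) = (0.425669, 0.078852) ; Y_{6,-5}(Ω₂) = (-0.411365, -0.124451) ; Δ = (-0.165292, -0.085412)
  [-4]  conj(Y_{6,-4})(Ω₁) = (-0.157482, -0.154195) ; Y_{6,-4}(Ω₂) = (0.137661, -0.224943) ; Δ = (-0.056364, 0.014198)
  [-3]  conj(Y_{6,-3})(Ω₁) = (-0.045330, -0.218827) ; Y_{6,-3}(Ω₂) = (-0.123967, -0.128818) ; Δ = (-0.022570, 0.032967)
  [-2]  conj(Y_{6,-2})(Ω₁) = (-0.114633, 0.280930) ; Y_{6,-2}(Ω₂) = (0.286643, -0.160640) ; Δ = (0.012270, 0.098941)
  [-1]  conj(Y_{6,-1})(Ω₁) = (-0.103109, 0.069289) ; Y_{6,-1}(Ω₂) = (-0.017052, -0.065307) ; Δ = (0.006283, 0.005552)
  [+0]  conj(Y_{6,0})(Ω₁) = (0.313642, -0.000000) ; Y_{6,0}(Ω₂) = (0.330902, 0.000000) ; Δ = (0.103785, 0.000000)
  [+1]  conj(Y_{6,1})(Ω₁) = (0.103109, 0.069289) ; Y_{6,1}(Ω₂) = (0.017052, -0.065307) ; Δ = (0.006283, -0.005552)
  [+2]  conj(Y_{6,2})(Ω₁) = (-0.114633, -0.280930) ; Y_{6,2}(Ω₂) = (0.286643, 0.160640) ; Δ = (0.012270, -0.098941)
  [+3]  conj(Y_{6,3})(Ω₁) = (0.045330, -0.218827) ; Y_{6,3}(Ω₂) = (0.123967, -0.128818) ; Δ = (-0.022570, -0.032967)
  [+4]  conj(Y_{6,4})(Ω₁) = (-0.157482, 0.154195) ; Y_{6,4}(Ω₂) = (0.137661, 0.224943) ; Δ = (-0.056364, -0.014198)
  [+5]  conj(Y_{6,5})(Ω₁) = (-0.425669, 0.078852) ; Y_{6,5}(Ω₂) = (0.411365, -0.124451) ; Δ = (-0.165292, 0.085412)
  [+6]  conj(Y_{6,6})(Ω₁) = (-0.250728, -0.108533) ; Y_{6,6}(Ω₂) = (-0.009687, -0.252320) ; Δ = (-0.024956, 0.064315)
Total Σ_m = (-0.397473, -0.000000). Multiply by 0.966644: (-0.384215, -0.000000). P_6(cos γ) = -0.384215

-0.384215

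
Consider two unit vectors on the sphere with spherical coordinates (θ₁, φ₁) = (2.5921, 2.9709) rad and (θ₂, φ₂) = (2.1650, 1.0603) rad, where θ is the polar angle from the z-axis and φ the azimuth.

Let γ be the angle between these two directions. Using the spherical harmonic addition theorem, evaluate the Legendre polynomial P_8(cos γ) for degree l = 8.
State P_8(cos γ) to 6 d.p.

-0.272887

Summing Y*_{l m}(θ₁,φ₁)·Y_{l m}(θ₂,φ₂) over m ∈ [−8, 8]; prefactor 4π/(2·8+1) = 0.739198:
  term(m=-8) = -0.00030 + 0.00013j   from Y*(Ω₁)=0.00058 - 0.00279j, Y(Ω₂)=-0.06733 - 0.09265j
  term(m=-7) = 0.00399 + 0.00417j   from Y*(Ω₁)=0.00684 - 0.01733j, Y(Ω₂)=-0.12956 + 0.28110j
  term(m=-6) = 0.01539 - 0.03046j   from Y*(Ω₁)=0.03934 - 0.06465j, Y(Ω₂)=0.44952 - 0.03541j
  term(m=-5) = -0.06393 - 0.00824j   from Y*(Ω₁)=0.14007 - 0.16057j, Y(Ω₂)=-0.16810 - 0.25154j
  term(m=-4) = -0.01060 - 0.04935j   from Y*(Ω₁)=0.32156 - 0.26151j, Y(Ω₂)=0.05528 - 0.10851j
  term(m=-3) = -0.15634 + 0.09615j   from Y*(Ω₁)=0.43642 - 0.24531j, Y(Ω₂)=-0.36634 + 0.01441j
  term(m=-2) = 0.01084 + 0.00876j   from Y*(Ω₁)=0.19653 - 0.06983j, Y(Ω₂)=0.03492 + 0.05699j
  term(m=-1) = 0.03603 - 0.10193j   from Y*(Ω₁)=-0.31860 + 0.05492j, Y(Ω₂)=-0.16339 + 0.29177j
  term(m=+0) = -0.03933 + 0.00000j   from Y*(Ω₁)=-0.33008 + 0.00000j, Y(Ω₂)=0.11916 + 0.00000j
  term(m=+1) = 0.03603 + 0.10193j   from Y*(Ω₁)=0.31860 + 0.05492j, Y(Ω₂)=0.16339 + 0.29177j
  term(m=+2) = 0.01084 - 0.00876j   from Y*(Ω₁)=0.19653 + 0.06983j, Y(Ω₂)=0.03492 - 0.05699j
  term(m=+3) = -0.15634 - 0.09615j   from Y*(Ω₁)=-0.43642 - 0.24531j, Y(Ω₂)=0.36634 + 0.01441j
  term(m=+4) = -0.01060 + 0.04935j   from Y*(Ω₁)=0.32156 + 0.26151j, Y(Ω₂)=0.05528 + 0.10851j
  term(m=+5) = -0.06393 + 0.00824j   from Y*(Ω₁)=-0.14007 - 0.16057j, Y(Ω₂)=0.16810 - 0.25154j
  term(m=+6) = 0.01539 + 0.03046j   from Y*(Ω₁)=0.03934 + 0.06465j, Y(Ω₂)=0.44952 + 0.03541j
  term(m=+7) = 0.00399 - 0.00417j   from Y*(Ω₁)=-0.00684 - 0.01733j, Y(Ω₂)=0.12956 + 0.28110j
  term(m=+8) = -0.00030 - 0.00013j   from Y*(Ω₁)=0.00058 + 0.00279j, Y(Ω₂)=-0.06733 + 0.09265j
Accumulated sum -0.36917 + 0.00000j; after 4π/(2l+1) scaling, -0.27289 + 0.00000j ⇒ P_8 = -0.272887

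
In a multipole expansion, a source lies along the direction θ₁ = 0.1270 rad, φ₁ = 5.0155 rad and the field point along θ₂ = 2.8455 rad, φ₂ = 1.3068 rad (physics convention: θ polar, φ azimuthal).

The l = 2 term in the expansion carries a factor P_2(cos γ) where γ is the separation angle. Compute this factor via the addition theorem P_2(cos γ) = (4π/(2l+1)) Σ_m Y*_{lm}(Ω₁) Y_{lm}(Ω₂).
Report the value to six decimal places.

0.940460

Addition theorem: P_2(cos γ) = (4π/5) Σ_m Y*_{lm}(Ω₁) Y_{lm}(Ω₂), m = −2…2:
  [-2]  conj(Y_{2,-2})(Ω₁) = -0.00509 - 0.00353j ; Y_{2,-2}(Ω₂) = -0.02841 - 0.01657j ; Δ = 0.00009 + 0.00018j
  [-1]  conj(Y_{2,-1})(Ω₁) = 0.02897 - 0.09264j ; Y_{2,-1}(Ω₂) = -0.05626 + 0.20814j ; Δ = 0.01765 + 0.01124j
  [+0]  conj(Y_{2,0})(Ω₁) = 0.61560 + 0.00000j ; Y_{2,0}(Ω₂) = 0.55023 + 0.00000j ; Δ = 0.33872 + 0.00000j
  [+1]  conj(Y_{2,1})(Ω₁) = -0.02897 - 0.09264j ; Y_{2,1}(Ω₂) = 0.05626 + 0.20814j ; Δ = 0.01765 - 0.01124j
  [+2]  conj(Y_{2,2})(Ω₁) = -0.00509 + 0.00353j ; Y_{2,2}(Ω₂) = -0.02841 + 0.01657j ; Δ = 0.00009 - 0.00018j
Σ over m = 0.37420 + 0.00000j; ×(4π/5) → 0.94046 + 0.00000j. Real part: 0.940460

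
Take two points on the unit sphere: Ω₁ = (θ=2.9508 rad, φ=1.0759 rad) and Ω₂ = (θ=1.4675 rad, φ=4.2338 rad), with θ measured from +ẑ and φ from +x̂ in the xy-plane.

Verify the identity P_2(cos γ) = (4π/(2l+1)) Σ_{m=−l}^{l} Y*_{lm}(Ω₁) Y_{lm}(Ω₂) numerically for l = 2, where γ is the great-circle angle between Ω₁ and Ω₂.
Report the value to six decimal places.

Summing Y*_{l m}(θ₁,φ₁)·Y_{l m}(θ₂,φ₂) over m ∈ [−2, 2]; prefactor 4π/(2·2+1) = 2.513274:
  m=-2: Y*=-0.00762 + 0.01161j  Y=-0.22006 - 0.31245j  product 0.00531 - 0.00017j
  m=-1: Y*=-0.06832 - 0.12659j  Y=-0.03649 + 0.07033j  product 0.01140 - 0.00019j
  m=+0: Y*=0.59676 + 0.00000j  Y=-0.30533 + 0.00000j  product -0.18221 + 0.00000j
  m=+1: Y*=0.06832 - 0.12659j  Y=0.03649 + 0.07033j  product 0.01140 + 0.00019j
  m=+2: Y*=-0.00762 - 0.01161j  Y=-0.22006 + 0.31245j  product 0.00531 + 0.00017j
Σ over m = -0.14880 + 0.00000j; ×(4π/5) → -0.37399 + 0.00000j. Real part: -0.373987

-0.373987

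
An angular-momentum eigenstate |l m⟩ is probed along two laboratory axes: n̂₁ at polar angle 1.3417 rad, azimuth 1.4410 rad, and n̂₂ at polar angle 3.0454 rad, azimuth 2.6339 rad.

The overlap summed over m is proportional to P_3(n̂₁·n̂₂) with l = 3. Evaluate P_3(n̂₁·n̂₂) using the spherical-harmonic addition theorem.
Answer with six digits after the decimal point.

0.269738

Term-by-term m-sum for l=3 (normalisation 4π/7 = 1.795196):
  m=-3: Y*=(-0.146294, -0.356519)  Y=(-0.000018, -0.000369)  product (-0.000129, 0.000060)
  m=-2: Y*=(-0.212746, 0.056502)  Y=(-0.004948, -0.007973)  product (0.001503, 0.001417)
  m=-1: Y*=(-0.030232, -0.231611)  Y=(-0.107247, -0.059665)  product (-0.010577, 0.026643)
  m=+0: Y*=(-0.232389, -0.000000)  Y=(-0.725770, 0.000000)  product (0.168661, 0.000000)
  m=+1: Y*=(0.030232, -0.231611)  Y=(0.107247, -0.059665)  product (-0.010577, -0.026643)
  m=+2: Y*=(-0.212746, -0.056502)  Y=(-0.004948, 0.007973)  product (0.001503, -0.001417)
  m=+3: Y*=(0.146294, -0.356519)  Y=(0.000018, -0.000369)  product (-0.000129, -0.000060)
Accumulated sum (0.150255, -0.000000); after 4π/(2l+1) scaling, (0.269738, -0.000000) ⇒ P_3 = 0.269738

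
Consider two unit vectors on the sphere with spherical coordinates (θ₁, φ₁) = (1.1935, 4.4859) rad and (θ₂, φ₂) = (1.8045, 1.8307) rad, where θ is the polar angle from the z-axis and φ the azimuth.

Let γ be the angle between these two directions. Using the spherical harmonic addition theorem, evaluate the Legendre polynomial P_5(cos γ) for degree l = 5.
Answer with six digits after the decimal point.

0.131397

Summing Y*_{l m}(θ₁,φ₁)·Y_{l m}(θ₂,φ₂) over m ∈ [−5, 5]; prefactor 4π/(2·5+1) = 1.142397:
  [-5]  conj(Y_{5,-5})(Ω₁) = -0.291835-0.136803i ; Y_{5,-5}(Ω₂) = -0.389595-0.108360i ; Δ = +0.098874+0.084921i
  [-4]  conj(Y_{5,-4})(Ω₁) = +0.249180-0.317877i ; Y_{5,-4}(Ω₂) = -0.154203+0.262471i ; Δ = +0.045009+0.114420i
  [-3]  conj(Y_{5,-3})(Ω₁) = +0.038692+0.047899i ; Y_{5,-3}(Ω₂) = -0.115841-0.117166i ; Δ = +0.001130-0.010082i
  [-2]  conj(Y_{5,-2})(Ω₁) = +0.287641-0.140004i ; Y_{5,-2}(Ω₂) = -0.270503+0.154811i ; Δ = -0.056134+0.082402i
  [-1]  conj(Y_{5,-1})(Ω₁) = +0.034321+0.148934i ; Y_{5,-1}(Ω₂) = -0.024788-0.093217i ; Δ = +0.013032-0.006891i
  [+0]  conj(Y_{5,0})(Ω₁) = +0.286941-0.000000i ; Y_{5,0}(Ω₂) = -0.309487+0.000000i ; Δ = -0.088804+0.000000i
  [+1]  conj(Y_{5,1})(Ω₁) = -0.034321+0.148934i ; Y_{5,1}(Ω₂) = +0.024788-0.093217i ; Δ = +0.013032+0.006891i
  [+2]  conj(Y_{5,2})(Ω₁) = +0.287641+0.140004i ; Y_{5,2}(Ω₂) = -0.270503-0.154811i ; Δ = -0.056134-0.082402i
  [+3]  conj(Y_{5,3})(Ω₁) = -0.038692+0.047899i ; Y_{5,3}(Ω₂) = +0.115841-0.117166i ; Δ = +0.001130+0.010082i
  [+4]  conj(Y_{5,4})(Ω₁) = +0.249180+0.317877i ; Y_{5,4}(Ω₂) = -0.154203-0.262471i ; Δ = +0.045009-0.114420i
  [+5]  conj(Y_{5,5})(Ω₁) = +0.291835-0.136803i ; Y_{5,5}(Ω₂) = +0.389595-0.108360i ; Δ = +0.098874-0.084921i
Σ over m = +0.115018+0.000000i; ×(4π/11) → +0.131397+0.000000i. Real part: 0.131397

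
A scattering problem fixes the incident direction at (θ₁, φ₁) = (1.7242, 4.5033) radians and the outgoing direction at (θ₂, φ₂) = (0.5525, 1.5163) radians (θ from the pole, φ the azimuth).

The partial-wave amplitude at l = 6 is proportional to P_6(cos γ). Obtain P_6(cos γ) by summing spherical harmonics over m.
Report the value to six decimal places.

Term-by-term m-sum for l=6 (normalisation 4π/13 = 0.966644):
  term(m=-6) = 0.00272 - 0.00363j   from Y*(Ω₁)=-0.13997 + 0.42771j, Y(Ω₂)=-0.00956 - 0.00324j
  term(m=-5) = 0.00979 - 0.00955j   from Y*(Ω₁)=0.20854 + 0.12089j, Y(Ω₂)=0.01526 - 0.05462j
  term(m=-4) = -0.03888 + 0.02766j   from Y*(Ω₁)=-0.16949 + 0.18771j, Y(Ω₂)=0.18420 + 0.04080j
  term(m=-3) = -0.09389 + 0.04696j   from Y*(Ω₁)=0.15468 + 0.21336j, Y(Ω₂)=-0.06484 + 0.39305j
  term(m=-2) = 0.08583 - 0.02742j   from Y*(Ω₁)=-0.17374 + 0.07721j, Y(Ω₂)=-0.47109 - 0.05155j
  term(m=-1) = 0.02872 - 0.00447j   from Y*(Ω₁)=0.05575 + 0.26275j, Y(Ω₂)=0.00589 - 0.10804j
  term(m=+0) = 0.07053 + 0.00000j   from Y*(Ω₁)=-0.17273 + 0.00000j, Y(Ω₂)=-0.40832 + 0.00000j
  term(m=+1) = 0.02872 + 0.00447j   from Y*(Ω₁)=-0.05575 + 0.26275j, Y(Ω₂)=-0.00589 - 0.10804j
  term(m=+2) = 0.08583 + 0.02742j   from Y*(Ω₁)=-0.17374 - 0.07721j, Y(Ω₂)=-0.47109 + 0.05155j
  term(m=+3) = -0.09389 - 0.04696j   from Y*(Ω₁)=-0.15468 + 0.21336j, Y(Ω₂)=0.06484 + 0.39305j
  term(m=+4) = -0.03888 - 0.02766j   from Y*(Ω₁)=-0.16949 - 0.18771j, Y(Ω₂)=0.18420 - 0.04080j
  term(m=+5) = 0.00979 + 0.00955j   from Y*(Ω₁)=-0.20854 + 0.12089j, Y(Ω₂)=-0.01526 - 0.05462j
  term(m=+6) = 0.00272 + 0.00363j   from Y*(Ω₁)=-0.13997 - 0.42771j, Y(Ω₂)=-0.00956 + 0.00324j
Σ over m = 0.05910 + 0.00000j; ×(4π/13) → 0.05712 + 0.00000j. Real part: 0.057124

0.057124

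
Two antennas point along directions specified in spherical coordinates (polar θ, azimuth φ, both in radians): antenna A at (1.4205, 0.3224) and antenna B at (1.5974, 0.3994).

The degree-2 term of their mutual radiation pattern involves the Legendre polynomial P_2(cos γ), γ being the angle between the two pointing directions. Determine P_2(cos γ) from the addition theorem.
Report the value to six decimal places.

0.944911

Summing Y*_{l m}(θ₁,φ₁)·Y_{l m}(θ₂,φ₂) over m ∈ [−2, 2]; prefactor 4π/(2·2+1) = 2.513274:
  m=-2: Y*=(0.301797, 0.226961)  Y=(0.269261, -0.276577)  product (0.144034, -0.022358)
  m=-1: Y*=(0.108478, 0.036238)  Y=(-0.018926, 0.007988)  product (-0.002343, 0.000181)
  m=+0: Y*=(-0.294179, -0.000000)  Y=(-0.314722, 0.000000)  product (0.092585, 0.000000)
  m=+1: Y*=(-0.108478, 0.036238)  Y=(0.018926, 0.007988)  product (-0.002343, -0.000181)
  m=+2: Y*=(0.301797, -0.226961)  Y=(0.269261, 0.276577)  product (0.144034, 0.022358)
Total Σ_m = (0.375968, 0.000000). Multiply by 2.513274: (0.944911, 0.000000). P_2(cos γ) = 0.944911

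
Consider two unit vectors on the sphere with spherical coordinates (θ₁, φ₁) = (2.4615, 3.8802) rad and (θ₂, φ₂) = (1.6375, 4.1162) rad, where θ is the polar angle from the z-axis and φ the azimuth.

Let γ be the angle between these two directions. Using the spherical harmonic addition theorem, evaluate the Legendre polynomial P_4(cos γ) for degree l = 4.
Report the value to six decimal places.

Term-by-term m-sum for l=4 (normalisation 4π/9 = 1.396263):
  [-4]  conj(Y_{4,-4})(Ω₁) = -0.06800 + 0.01288j ; Y_{4,-4}(Ω₂) = -0.31887 + 0.30116j ; Δ = 0.01781 - 0.02459j
  [-3]  conj(Y_{4,-3})(Ω₁) = -0.14551 + 0.19340j ; Y_{4,-3}(Ω₂) = -0.08092 - 0.01791j ; Δ = 0.01524 - 0.01304j
  [-2]  conj(Y_{4,-2})(Ω₁) = 0.03995 + 0.42567j ; Y_{4,-2}(Ω₂) = 0.11921 + 0.29985j ; Δ = -0.12287 + 0.06272j
  [-1]  conj(Y_{4,-1})(Ω₁) = 0.21067 + 0.19182j ; Y_{4,-1}(Ω₂) = -0.05245 + 0.07730j ; Δ = -0.02588 + 0.00622j
  [+0]  conj(Y_{4,0})(Ω₁) = -0.24806 + 0.00000j ; Y_{4,0}(Ω₂) = 0.30333 + 0.00000j ; Δ = -0.07524 + 0.00000j
  [+1]  conj(Y_{4,1})(Ω₁) = -0.21067 + 0.19182j ; Y_{4,1}(Ω₂) = 0.05245 + 0.07730j ; Δ = -0.02588 - 0.00622j
  [+2]  conj(Y_{4,2})(Ω₁) = 0.03995 - 0.42567j ; Y_{4,2}(Ω₂) = 0.11921 - 0.29985j ; Δ = -0.12287 - 0.06272j
  [+3]  conj(Y_{4,3})(Ω₁) = 0.14551 + 0.19340j ; Y_{4,3}(Ω₂) = 0.08092 - 0.01791j ; Δ = 0.01524 + 0.01304j
  [+4]  conj(Y_{4,4})(Ω₁) = -0.06800 - 0.01288j ; Y_{4,4}(Ω₂) = -0.31887 - 0.30116j ; Δ = 0.01781 + 0.02459j
Total Σ_m = -0.30666 + 0.00000j. Multiply by 1.396263: -0.42817 + 0.00000j. P_4(cos γ) = -0.428173

-0.428173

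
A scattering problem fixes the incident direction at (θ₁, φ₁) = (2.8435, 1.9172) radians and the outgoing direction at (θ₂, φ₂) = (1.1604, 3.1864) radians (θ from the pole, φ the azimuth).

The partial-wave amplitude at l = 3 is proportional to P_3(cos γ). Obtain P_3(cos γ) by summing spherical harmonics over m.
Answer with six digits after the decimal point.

Term-by-term m-sum for l=3 (normalisation 4π/7 = 1.795196):
  m=-3: Y*=(0.009111, -0.005358)  Y=(-0.318778, 0.043111)  product (-0.002673, 0.002101)
  m=-2: Y*=(0.064840, 0.053821)  Y=(0.341464, -0.030682)  product (0.023792, 0.016389)
  m=-1: Y*=(-0.115005, 0.318611)  Y=(0.060424, -0.002709)  product (-0.006086, 0.019563)
  m=+0: Y*=(-0.559588, -0.000000)  Y=(-0.328163, 0.000000)  product (0.183636, 0.000000)
  m=+1: Y*=(0.115005, 0.318611)  Y=(-0.060424, -0.002709)  product (-0.006086, -0.019563)
  m=+2: Y*=(0.064840, -0.053821)  Y=(0.341464, 0.030682)  product (0.023792, -0.016389)
  m=+3: Y*=(-0.009111, -0.005358)  Y=(0.318778, 0.043111)  product (-0.002673, -0.002101)
Total Σ_m = (0.213701, -0.000000). Multiply by 1.795196: (0.383635, -0.000000). P_3(cos γ) = 0.383635

0.383635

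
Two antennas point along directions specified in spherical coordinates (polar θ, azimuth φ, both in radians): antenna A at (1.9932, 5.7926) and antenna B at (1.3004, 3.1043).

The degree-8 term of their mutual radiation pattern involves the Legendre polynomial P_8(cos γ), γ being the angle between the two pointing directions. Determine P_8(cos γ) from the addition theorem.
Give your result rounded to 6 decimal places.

-0.409690

Expand P_8 via completeness: Σ_{m} conj(Y_{8,m}) at Ω₁ times Y_{8,m} at Ω₂ —
  m=-8: -0.174992+0.174186i × +0.366401+0.112675i = -0.083744+0.044104i  (running Σ = -0.083744+0.044104i)
  m=-7: +0.425042-0.127998i × -0.410618-0.109695i = -0.188571+0.005934i  (running Σ = -0.272314+0.050038i)
  m=-6: -0.323203-0.064871i × +0.020647+0.004699i = -0.006369-0.002858i  (running Σ = -0.278683+0.047180i)
  m=-5: -0.077839-0.064069i × +0.342300+0.064576i = -0.022507-0.026957i  (running Σ = -0.301190+0.020223i)
  m=-4: +0.137038+0.331922i × -0.151229-0.022728i = -0.013180-0.053311i  (running Σ = -0.314370-0.033088i)
  m=-3: +0.007202-0.072482i × -0.278752-0.031317i = -0.004278+0.019979i  (running Σ = -0.318648-0.013109i)
  m=-2: +0.176939-0.264478i × +0.202669+0.015144i = +0.039865-0.050922i  (running Σ = -0.278782-0.064031i)
  m=-1: -0.122698+0.065538i × +0.245270+0.009151i = -0.030694+0.014952i  (running Σ = -0.309476-0.049079i)
  m=0: -0.299021-0.000000i × -0.216426+0.000000i = +0.064716+0.000000i  (running Σ = -0.244760-0.049079i)
  m=1: +0.122698+0.065538i × -0.245270+0.009151i = -0.030694-0.014952i  (running Σ = -0.275454-0.064031i)
  m=2: +0.176939+0.264478i × +0.202669-0.015144i = +0.039865+0.050922i  (running Σ = -0.235588-0.013109i)
  m=3: -0.007202-0.072482i × +0.278752-0.031317i = -0.004278-0.019979i  (running Σ = -0.239866-0.033088i)
  m=4: +0.137038-0.331922i × -0.151229+0.022728i = -0.013180+0.053311i  (running Σ = -0.253046+0.020223i)
  m=5: +0.077839-0.064069i × -0.342300+0.064576i = -0.022507+0.026957i  (running Σ = -0.275553+0.047180i)
  m=6: -0.323203+0.064871i × +0.020647-0.004699i = -0.006369+0.002858i  (running Σ = -0.281922+0.050038i)
  m=7: -0.425042-0.127998i × +0.410618-0.109695i = -0.188571-0.005934i  (running Σ = -0.470492+0.044104i)
  m=8: -0.174992-0.174186i × +0.366401-0.112675i = -0.083744-0.044104i  (running Σ = -0.554236+0.000000i)
Accumulated sum -0.554236+0.000000i; after 4π/(2l+1) scaling, -0.409690+0.000000i ⇒ P_8 = -0.409690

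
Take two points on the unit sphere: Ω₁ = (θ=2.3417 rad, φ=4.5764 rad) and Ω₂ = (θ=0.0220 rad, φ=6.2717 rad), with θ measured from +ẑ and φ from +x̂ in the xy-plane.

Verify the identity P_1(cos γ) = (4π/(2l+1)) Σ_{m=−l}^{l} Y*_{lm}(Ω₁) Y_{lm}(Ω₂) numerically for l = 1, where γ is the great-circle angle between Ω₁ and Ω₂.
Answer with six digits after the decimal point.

Expand P_1 via completeness: Σ_{m} conj(Y_{1,m}) at Ω₁ times Y_{1,m} at Ω₂ —
  [-1]  conj(Y_{1,-1})(Ω₁) = -0.03360 - 0.24553j ; Y_{1,-1}(Ω₂) = 0.00760 + 0.00009j ; Δ = -0.00023 - 0.00187j
  [+0]  conj(Y_{1,0})(Ω₁) = -0.34045 + 0.00000j ; Y_{1,0}(Ω₂) = 0.48848 + 0.00000j ; Δ = -0.16630 + 0.00000j
  [+1]  conj(Y_{1,1})(Ω₁) = 0.03360 - 0.24553j ; Y_{1,1}(Ω₂) = -0.00760 + 0.00009j ; Δ = -0.00023 + 0.00187j
Total Σ_m = -0.16677 + 0.00000j. Multiply by 4.188790: -0.69857 + 0.00000j. P_1(cos γ) = -0.698575

-0.698575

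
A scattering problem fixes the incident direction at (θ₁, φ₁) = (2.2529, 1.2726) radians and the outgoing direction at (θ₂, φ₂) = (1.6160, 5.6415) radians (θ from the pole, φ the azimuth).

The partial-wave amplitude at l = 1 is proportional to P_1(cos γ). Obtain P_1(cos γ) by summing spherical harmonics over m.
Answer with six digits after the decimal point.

-0.232665

Addition theorem: P_1(cos γ) = (4π/3) Σ_m Y*_{lm}(Ω₁) Y_{lm}(Ω₂), m = −1…1:
  m=-1: +0.078793+0.256353i × +0.276489+0.206583i = -0.031173+0.087156i  (running Σ = -0.031173+0.087156i)
  m=0: -0.308028-0.000000i × -0.022079+0.000000i = +0.006801+0.000000i  (running Σ = -0.024372+0.087156i)
  m=1: -0.078793+0.256353i × -0.276489+0.206583i = -0.031173-0.087156i  (running Σ = -0.055545+0.000000i)
Σ over m = -0.055545+0.000000i; ×(4π/3) → -0.232665+0.000000i. Real part: -0.232665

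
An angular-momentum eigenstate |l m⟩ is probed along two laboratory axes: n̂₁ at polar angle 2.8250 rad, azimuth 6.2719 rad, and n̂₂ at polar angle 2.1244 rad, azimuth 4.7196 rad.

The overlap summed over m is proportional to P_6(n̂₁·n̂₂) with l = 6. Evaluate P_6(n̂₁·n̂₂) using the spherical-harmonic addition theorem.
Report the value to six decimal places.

Term-by-term m-sum for l=6 (normalisation 4π/13 = 0.966644):
  m=-6: Y*=+0.000439-0.000030i  Y=-0.182842+0.007916i  product -0.000080+0.000009i
  m=-5: Y*=-0.004644+0.000262i  Y=-0.014125-0.391591i  product +0.000168+0.001815i
  m=-4: Y*=+0.029915-0.001351i  Y=+0.381027-0.010993i  product +0.011383-0.000844i
  m=-3: Y*=-0.129446+0.004384i  Y=+0.000185+0.008559i  product -0.000061-0.001107i
  m=-2: Y*=+0.367918-0.008306i  Y=+0.342646-0.004942i  product +0.126025-0.004664i
  m=-1: Y*=-0.587536+0.006631i  Y=+0.001025+0.142074i  product -0.001544-0.083467i
  m=+0: Y*=+0.194344-0.000000i  Y=+0.307323+0.000000i  product +0.059726+0.000000i
  m=+1: Y*=+0.587536+0.006631i  Y=-0.001025+0.142074i  product -0.001544+0.083467i
  m=+2: Y*=+0.367918+0.008306i  Y=+0.342646+0.004942i  product +0.126025+0.004664i
  m=+3: Y*=+0.129446+0.004384i  Y=-0.000185+0.008559i  product -0.000061+0.001107i
  m=+4: Y*=+0.029915+0.001351i  Y=+0.381027+0.010993i  product +0.011383+0.000844i
  m=+5: Y*=+0.004644+0.000262i  Y=+0.014125-0.391591i  product +0.000168-0.001815i
  m=+6: Y*=+0.000439+0.000030i  Y=-0.182842-0.007916i  product -0.000080-0.000009i
Accumulated sum +0.331508+0.000000i; after 4π/(2l+1) scaling, +0.320450+0.000000i ⇒ P_6 = 0.320450

0.320450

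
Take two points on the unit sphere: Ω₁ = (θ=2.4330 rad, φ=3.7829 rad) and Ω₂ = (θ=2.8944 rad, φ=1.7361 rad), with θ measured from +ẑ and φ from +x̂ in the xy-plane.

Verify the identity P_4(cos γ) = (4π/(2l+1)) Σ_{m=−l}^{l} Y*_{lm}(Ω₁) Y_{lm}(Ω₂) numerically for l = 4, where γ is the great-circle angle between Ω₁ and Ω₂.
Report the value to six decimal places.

Summing Y*_{l m}(θ₁,φ₁)·Y_{l m}(θ₂,φ₂) over m ∈ [−4, 4]; prefactor 4π/(2·4+1) = 1.396263:
  m=-4: -0.06655 + 0.04325j × 0.00125 - 0.00097j = -0.00004 + 0.00012j  (running Σ = -0.00004 + 0.00012j)
  m=-3: -0.09058 + 0.24576j × -0.00846 - 0.01564j = 0.00461 - 0.00066j  (running Σ = 0.00457 - 0.00054j)
  m=-2: 0.12222 + 0.41231j × -0.10572 + 0.03628j = -0.02788 - 0.03915j  (running Σ = -0.02331 - 0.03970j)
  m=-1: 0.19397 + 0.14481j × 0.06614 + 0.39643j = -0.04458 + 0.08647j  (running Σ = -0.06789 + 0.04677j)
  m=0: -0.28167 + 0.00000j × 0.60622 + 0.00000j = -0.17075 + 0.00000j  (running Σ = -0.23865 + 0.04677j)
  m=1: -0.19397 + 0.14481j × -0.06614 + 0.39643j = -0.04458 - 0.08647j  (running Σ = -0.28323 - 0.03970j)
  m=2: 0.12222 - 0.41231j × -0.10572 - 0.03628j = -0.02788 + 0.03915j  (running Σ = -0.31111 - 0.00054j)
  m=3: 0.09058 + 0.24576j × 0.00846 - 0.01564j = 0.00461 + 0.00066j  (running Σ = -0.30650 + 0.00012j)
  m=4: -0.06655 - 0.04325j × 0.00125 + 0.00097j = -0.00004 - 0.00012j  (running Σ = -0.30654 - 0.00000j)
Σ over m = -0.30654 - 0.00000j; ×(4π/9) → -0.42801 - 0.00000j. Real part: -0.428012

-0.428012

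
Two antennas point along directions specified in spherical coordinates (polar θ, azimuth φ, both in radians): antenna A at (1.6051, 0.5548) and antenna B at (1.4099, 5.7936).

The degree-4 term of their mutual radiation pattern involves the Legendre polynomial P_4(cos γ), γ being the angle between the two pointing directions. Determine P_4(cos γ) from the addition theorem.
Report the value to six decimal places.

Addition theorem: P_4(cos γ) = (4π/9) Σ_m Y*_{lm}(Ω₁) Y_{lm}(Ω₂), m = −4…4:
  [-4]  conj(Y_{4,-4})(Ω₁) = -0.26662 + 0.35189j ; Y_{4,-4}(Ω₂) = -0.15877 + 0.38895j ; Δ = -0.09454 - 0.15957j
  [-3]  conj(Y_{4,-3})(Ω₁) = 0.00401 - 0.04267j ; Y_{4,-3}(Ω₂) = 0.01964 + 0.19185j ; Δ = 0.00826 - 0.00007j
  [-2]  conj(Y_{4,-2})(Ω₁) = -0.14747 - 0.29676j ; Y_{4,-2}(Ω₂) = -0.14912 - 0.22194j ; Δ = -0.04387 + 0.07698j
  [-1]  conj(Y_{4,-1})(Ω₁) = 0.04124 + 0.02556j ; Y_{4,-1}(Ω₂) = -0.18621 - 0.09922j ; Δ = -0.00514 - 0.00885j
  [+0]  conj(Y_{4,0})(Ω₁) = 0.31363 + 0.00000j ; Y_{4,0}(Ω₂) = 0.23835 + 0.00000j ; Δ = 0.07475 + 0.00000j
  [+1]  conj(Y_{4,1})(Ω₁) = -0.04124 + 0.02556j ; Y_{4,1}(Ω₂) = 0.18621 - 0.09922j ; Δ = -0.00514 + 0.00885j
  [+2]  conj(Y_{4,2})(Ω₁) = -0.14747 + 0.29676j ; Y_{4,2}(Ω₂) = -0.14912 + 0.22194j ; Δ = -0.04387 - 0.07698j
  [+3]  conj(Y_{4,3})(Ω₁) = -0.00401 - 0.04267j ; Y_{4,3}(Ω₂) = -0.01964 + 0.19185j ; Δ = 0.00826 + 0.00007j
  [+4]  conj(Y_{4,4})(Ω₁) = -0.26662 - 0.35189j ; Y_{4,4}(Ω₂) = -0.15877 - 0.38895j ; Δ = -0.09454 + 0.15957j
Total Σ_m = -0.19582 + 0.00000j. Multiply by 1.396263: -0.27342 + 0.00000j. P_4(cos γ) = -0.273420

-0.273420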